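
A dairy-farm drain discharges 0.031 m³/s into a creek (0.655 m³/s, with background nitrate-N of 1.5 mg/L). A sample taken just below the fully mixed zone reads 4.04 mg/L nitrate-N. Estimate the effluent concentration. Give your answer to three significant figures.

57.7 mg/L

Mass balance: 0.6550·1.500 + 0.03100·Cₑ = 0.6860·4.040
→ Cₑ = (0.6860·4.040 − 0.6550·1.500) / 0.03100 = 57.71 mg/L.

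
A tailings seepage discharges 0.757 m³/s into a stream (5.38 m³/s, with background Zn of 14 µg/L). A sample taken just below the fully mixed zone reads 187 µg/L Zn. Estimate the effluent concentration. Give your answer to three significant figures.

Mass balance: 5.380·14.00 + 0.7570·Cₑ = 6.137·187.0
→ Cₑ = (6.137·187.0 − 5.380·14.00) / 0.7570 = 1417 µg/L.

1420 µg/L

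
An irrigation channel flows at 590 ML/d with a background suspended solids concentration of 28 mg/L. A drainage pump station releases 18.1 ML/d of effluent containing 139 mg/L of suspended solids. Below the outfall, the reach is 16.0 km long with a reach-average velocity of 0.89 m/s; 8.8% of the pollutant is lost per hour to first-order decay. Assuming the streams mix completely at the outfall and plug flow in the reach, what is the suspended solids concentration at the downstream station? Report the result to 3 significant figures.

After mixing, C = (590.0·28.00 + 18.10·139.0) / 608.1 = 19040/608.1 = 31.30 mg/L.
Travel time t = 16.0·1000 / 0.89 = 17980 s = 4.994 h.
8.8%/h lost → k = −ln(1 − 0.088) = 0.09212 h⁻¹.
First-order decay: C = 31.30·exp(−k·t) = 31.30·0.6313 = 19.76 mg/L.

19.8 mg/L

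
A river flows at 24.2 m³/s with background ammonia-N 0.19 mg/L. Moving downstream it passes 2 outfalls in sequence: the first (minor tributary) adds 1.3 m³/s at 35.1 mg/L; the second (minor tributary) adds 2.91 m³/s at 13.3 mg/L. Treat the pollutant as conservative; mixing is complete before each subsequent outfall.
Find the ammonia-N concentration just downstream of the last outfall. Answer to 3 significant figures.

Outfall 1: combined Q = 25.50 m³/s; C = (24.20·0.1900 + 1.300·35.10)/25.50 = 1.970 mg/L.
Outfall 2: combined Q = 28.41 m³/s; C = (25.50·1.970 + 2.910·13.30)/28.41 = 3.130 mg/L.

3.13 mg/L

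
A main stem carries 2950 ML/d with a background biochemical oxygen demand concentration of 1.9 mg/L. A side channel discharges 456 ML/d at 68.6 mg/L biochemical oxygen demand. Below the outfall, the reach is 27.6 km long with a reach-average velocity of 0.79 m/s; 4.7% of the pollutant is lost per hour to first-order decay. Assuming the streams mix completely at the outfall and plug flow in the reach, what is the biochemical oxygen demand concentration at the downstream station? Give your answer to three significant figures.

Mass balance: C = (2950·1.900 + 456.0·68.60) / 3406 = 36890/3406 = 10.83 mg/L.
Travel time t = 27.6·1000 / 0.79 = 34940 s = 9.705 h.
4.7%/h lost → k = −ln(1 − 0.047) = 0.04814 h⁻¹.
First-order decay: C = 10.83·exp(−k·t) = 10.83·0.6268 = 6.788 mg/L.

6.79 mg/L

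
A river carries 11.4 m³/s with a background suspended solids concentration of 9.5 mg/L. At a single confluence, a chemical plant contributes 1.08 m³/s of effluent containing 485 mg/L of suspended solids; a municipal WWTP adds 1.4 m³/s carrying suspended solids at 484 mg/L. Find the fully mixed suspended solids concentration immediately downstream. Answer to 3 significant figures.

Mixed concentration C = ΣQC/ΣQ = (11.40·9.500 + 1.080·485.0 + 1.400·484.0) / 13.88 = 1310/13.88 = 94.36 mg/L.

94.4 mg/L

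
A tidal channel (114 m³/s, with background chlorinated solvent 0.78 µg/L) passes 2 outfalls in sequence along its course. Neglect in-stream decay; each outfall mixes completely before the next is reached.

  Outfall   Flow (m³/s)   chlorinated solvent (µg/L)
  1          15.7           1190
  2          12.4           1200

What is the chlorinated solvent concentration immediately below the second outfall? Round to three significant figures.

Below outfall 1: Q → 129.7 m³/s, C = (114.0·0.7800 + 15.70·1190)/129.7 = 144.7 µg/L.
Below outfall 2: Q → 142.1 m³/s, C = (129.7·144.7 + 12.40·1200)/142.1 = 236.8 µg/L.

237 µg/L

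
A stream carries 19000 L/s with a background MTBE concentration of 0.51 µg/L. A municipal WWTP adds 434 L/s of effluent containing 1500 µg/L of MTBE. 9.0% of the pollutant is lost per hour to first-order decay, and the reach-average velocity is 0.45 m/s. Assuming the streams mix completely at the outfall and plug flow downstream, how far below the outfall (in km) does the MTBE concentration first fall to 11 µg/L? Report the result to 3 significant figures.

19.4 km

Mass balance: C = (19000·0.5100 + 434.0·1500) / 19430 = 660700/19430 = 34.00 µg/L.
9.0%/h lost → k = −ln(1 − 0.09) = 0.09431 h⁻¹.
Set 34.00·exp(−k·t) = 11 → t = ln(34.00/11)/k = 43070 s = 11.96 h.
Distance = v·t = 0.45·43070 = 19380 m = 19.38 km.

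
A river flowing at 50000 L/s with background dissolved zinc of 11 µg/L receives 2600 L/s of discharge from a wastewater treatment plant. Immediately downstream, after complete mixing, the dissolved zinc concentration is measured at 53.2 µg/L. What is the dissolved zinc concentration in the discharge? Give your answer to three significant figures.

Mass balance: 50000·11.00 + 2600·Cₑ = 52600·53.20
→ Cₑ = (52600·53.20 − 50000·11.00) / 2600 = 864.7 µg/L.

865 µg/L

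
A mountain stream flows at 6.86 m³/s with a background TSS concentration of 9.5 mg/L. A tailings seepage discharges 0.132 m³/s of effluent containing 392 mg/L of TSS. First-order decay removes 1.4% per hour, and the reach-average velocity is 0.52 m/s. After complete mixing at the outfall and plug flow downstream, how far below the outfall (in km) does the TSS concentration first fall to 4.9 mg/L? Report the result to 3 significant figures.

After mixing, C = (6.860·9.500 + 0.1320·392.0) / 6.992 = 116.9/6.992 = 16.72 mg/L.
1.4%/h lost → k = −ln(1 − 0.014) = 0.01410 h⁻¹.
Set 16.72·exp(−k·t) = 4.9 → t = ln(16.72/4.9)/k = 313400 s = 87.06 h.
Distance = v·t = 0.52·313400 = 163000 m = 163.0 km.

163 km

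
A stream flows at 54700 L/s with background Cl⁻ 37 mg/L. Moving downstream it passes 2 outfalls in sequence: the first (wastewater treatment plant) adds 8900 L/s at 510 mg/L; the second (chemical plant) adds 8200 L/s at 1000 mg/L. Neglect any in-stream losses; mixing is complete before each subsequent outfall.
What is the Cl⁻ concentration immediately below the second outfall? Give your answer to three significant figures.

Outfall 1: combined Q = 63600 L/s; C = (54700·37.00 + 8900·510.0)/63600 = 103.2 mg/L.
Outfall 2: combined Q = 71800 L/s; C = (63600·103.2 + 8200·1000)/71800 = 205.6 mg/L.

206 mg/L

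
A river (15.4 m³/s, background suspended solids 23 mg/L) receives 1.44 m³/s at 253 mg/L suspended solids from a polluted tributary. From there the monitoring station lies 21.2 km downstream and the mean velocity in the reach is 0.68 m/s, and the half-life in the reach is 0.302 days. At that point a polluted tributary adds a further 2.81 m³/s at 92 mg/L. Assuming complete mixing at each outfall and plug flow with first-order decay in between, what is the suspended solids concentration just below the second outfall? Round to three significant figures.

After mixing, C = (15.40·23.00 + 1.440·253.0) / 16.84 = 718.5/16.84 = 42.67 mg/L; combined flow 16.84 m³/s.
Travel time t = 21.2·1000 / 0.68 = 31180 s = 8.660 h.
Half-life 0.302 d → k = ln 2 / 0.302 = 2.295 d⁻¹.
First-order decay: C = 42.67·exp(−k·t) = 42.67·0.4368 = 18.64 mg/L.
Second outfall: C = (16.84·18.64 + 2.810·92.00)/19.65 = 29.13 mg/L.

29.1 mg/L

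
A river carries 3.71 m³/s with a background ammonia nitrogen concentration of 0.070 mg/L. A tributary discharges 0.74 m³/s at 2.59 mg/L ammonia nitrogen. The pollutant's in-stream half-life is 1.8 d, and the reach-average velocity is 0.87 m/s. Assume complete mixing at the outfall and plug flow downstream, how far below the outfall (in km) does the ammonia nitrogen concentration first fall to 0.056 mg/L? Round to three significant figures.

After mixing, C = (3.710·0.07000 + 0.7400·2.590) / 4.450 = 2.176/4.450 = 0.4891 mg/L.
Half-life 1.8 d → k = ln 2 / 1.8 = 0.3851 d⁻¹.
Set 0.4891·exp(−k·t) = 0.056 → t = ln(0.4891/0.056)/k = 486200 s = 135.1 h.
Distance = v·t = 0.87·486200 = 423000 m = 423.0 km.

423 km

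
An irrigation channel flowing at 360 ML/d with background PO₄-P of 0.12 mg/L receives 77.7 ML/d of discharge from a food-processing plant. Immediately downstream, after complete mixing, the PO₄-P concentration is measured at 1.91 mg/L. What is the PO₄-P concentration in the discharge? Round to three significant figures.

10.2 mg/L

Mass balance: 360.0·0.1200 + 77.70·Cₑ = 437.7·1.910
→ Cₑ = (437.7·1.910 − 360.0·0.1200) / 77.70 = 10.20 mg/L.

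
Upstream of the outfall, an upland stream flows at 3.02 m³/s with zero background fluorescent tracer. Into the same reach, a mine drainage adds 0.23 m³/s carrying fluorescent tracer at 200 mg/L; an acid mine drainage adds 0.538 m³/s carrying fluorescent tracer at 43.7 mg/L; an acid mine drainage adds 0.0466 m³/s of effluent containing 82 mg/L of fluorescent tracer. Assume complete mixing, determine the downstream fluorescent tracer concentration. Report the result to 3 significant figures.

After mixing, C = (3.020·0 + 0.2300·200.0 + 0.5380·43.70 + 0.04660·82.00) / 3.835 = 73.33/3.835 = 19.12 mg/L.

19.1 mg/L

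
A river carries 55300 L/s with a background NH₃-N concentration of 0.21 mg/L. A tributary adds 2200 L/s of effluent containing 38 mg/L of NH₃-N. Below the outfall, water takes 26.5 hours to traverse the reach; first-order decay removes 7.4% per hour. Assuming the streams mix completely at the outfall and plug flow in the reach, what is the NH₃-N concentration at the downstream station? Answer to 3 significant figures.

Flow-weighted average: C = (55300·0.2100 + 2200·38.00) / 57500 = 95210/57500 = 1.656 mg/L.
7.4%/h lost → k = −ln(1 − 0.074) = 0.07688 h⁻¹.
Decay over the reach: 1.656·exp(−kt) = 1.656·0.1304 = 0.2159 mg/L.

0.216 mg/L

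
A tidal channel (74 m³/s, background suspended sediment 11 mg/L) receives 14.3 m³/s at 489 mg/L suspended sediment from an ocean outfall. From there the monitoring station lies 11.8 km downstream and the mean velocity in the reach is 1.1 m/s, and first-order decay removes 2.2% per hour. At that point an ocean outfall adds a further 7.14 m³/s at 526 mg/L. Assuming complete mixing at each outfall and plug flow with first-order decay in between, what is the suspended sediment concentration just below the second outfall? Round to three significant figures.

Mixed concentration C = ΣQC/ΣQ = (74.00·11.00 + 14.30·489.0) / 88.30 = 7807/88.30 = 88.41 mg/L; combined flow 88.30 m³/s.
Travel time t = 11.8·1000 / 1.1 = 10730 s = 2.980 h.
2.2%/h lost → k = −ln(1 − 0.022) = 0.02225 h⁻¹.
First-order decay: C = 88.41·exp(−k·t) = 88.41·0.9359 = 82.74 mg/L.
Second outfall: C = (88.30·82.74 + 7.140·526.0)/95.44 = 115.9 mg/L.

116 mg/L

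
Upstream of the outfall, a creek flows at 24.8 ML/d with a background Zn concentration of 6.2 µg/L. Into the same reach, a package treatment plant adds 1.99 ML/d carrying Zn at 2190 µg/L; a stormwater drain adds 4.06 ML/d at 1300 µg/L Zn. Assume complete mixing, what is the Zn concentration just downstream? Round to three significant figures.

Mass balance: C = (24.80·6.200 + 1.990·2190 + 4.060·1300) / 30.85 = 9790/30.85 = 317.3 µg/L.

317 µg/L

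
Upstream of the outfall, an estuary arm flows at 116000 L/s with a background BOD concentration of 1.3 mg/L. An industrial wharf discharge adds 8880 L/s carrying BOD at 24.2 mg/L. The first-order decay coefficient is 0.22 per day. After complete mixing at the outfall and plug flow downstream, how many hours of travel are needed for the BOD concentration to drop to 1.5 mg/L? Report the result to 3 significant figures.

73.0 h

Conservation of mass: C = (116000·1.300 + 8880·24.20) / 124900 = 365700/124900 = 2.928 mg/L.
2.928·exp(−k·t) = 1.5 → t = ln(2.928/1.5)/k = 262700 s = 72.98 h.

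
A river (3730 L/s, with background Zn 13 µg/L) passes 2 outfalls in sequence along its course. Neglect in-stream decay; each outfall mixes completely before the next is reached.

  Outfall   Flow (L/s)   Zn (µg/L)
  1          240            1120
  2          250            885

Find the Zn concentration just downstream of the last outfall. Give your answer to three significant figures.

Outfall 1: combined Q = 3970 L/s; C = (3730·13.00 + 240.0·1120)/3970 = 79.92 µg/L.
Outfall 2: combined Q = 4220 L/s; C = (3970·79.92 + 250.0·885.0)/4220 = 127.6 µg/L.

128 µg/L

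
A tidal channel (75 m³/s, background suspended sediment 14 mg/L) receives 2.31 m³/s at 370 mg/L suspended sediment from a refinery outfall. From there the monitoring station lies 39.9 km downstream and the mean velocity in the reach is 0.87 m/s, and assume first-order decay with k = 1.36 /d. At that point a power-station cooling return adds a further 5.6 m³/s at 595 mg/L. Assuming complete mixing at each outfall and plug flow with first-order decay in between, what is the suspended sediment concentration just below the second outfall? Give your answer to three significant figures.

51.3 mg/L

Conservation of mass: C = (75.00·14.00 + 2.310·370.0) / 77.31 = 1905/77.31 = 24.64 mg/L; combined flow 77.31 m³/s.
Travel time t = 39.9·1000 / 0.87 = 45860 s = 12.74 h.
After decay, C = 24.64 × e^(−kt) = 24.64 × 0.4858 = 11.97 mg/L.
At the second outfall, C = (77.31·11.97 + 5.600·595.0) / (77.31 + 5.600) = 51.35 mg/L.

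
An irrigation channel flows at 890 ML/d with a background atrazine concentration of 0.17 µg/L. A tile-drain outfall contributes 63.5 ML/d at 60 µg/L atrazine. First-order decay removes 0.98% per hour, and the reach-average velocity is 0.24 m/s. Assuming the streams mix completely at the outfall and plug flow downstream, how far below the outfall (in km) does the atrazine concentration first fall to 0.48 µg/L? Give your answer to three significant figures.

189 km

Mixed concentration C = ΣQC/ΣQ = (890.0·0.1700 + 63.50·60.00) / 953.5 = 3961/953.5 = 4.154 µg/L.
0.98%/h lost → k = −ln(1 − 0.0098) = 0.009848 h⁻¹.
Set 4.154·exp(−k·t) = 0.48 → t = ln(4.154/0.48)/k = 788900 s = 219.1 h.
Distance = v·t = 0.24·788900 = 189300 m = 189.3 km.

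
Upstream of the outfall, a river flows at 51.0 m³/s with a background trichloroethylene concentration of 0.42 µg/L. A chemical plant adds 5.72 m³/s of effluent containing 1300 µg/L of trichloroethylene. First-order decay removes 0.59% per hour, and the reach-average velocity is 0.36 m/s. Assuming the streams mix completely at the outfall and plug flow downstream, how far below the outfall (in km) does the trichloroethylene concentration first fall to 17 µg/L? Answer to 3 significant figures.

Mixed concentration C = ΣQC/ΣQ = (51.00·0.4200 + 5.720·1300) / 56.72 = 7457/56.72 = 131.5 µg/L.
0.59%/h lost → k = −ln(1 − 0.0059) = 0.005917 h⁻¹.
Set 131.5·exp(−k·t) = 17 → t = ln(131.5/17)/k = 1244000 s = 345.7 h.
Distance = v·t = 0.36·1244000 = 448000 m = 448.0 km.

448 km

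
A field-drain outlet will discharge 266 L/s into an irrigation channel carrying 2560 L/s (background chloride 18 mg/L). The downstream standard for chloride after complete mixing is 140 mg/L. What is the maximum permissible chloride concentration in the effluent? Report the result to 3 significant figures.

At the limit, (Qr·Cr + Qe·Cₑ)/(Qr + Qe) = 140:
Cₑ = (2826·140 − 2560·18.00) / 266.0 = 1314 mg/L.

1310 mg/L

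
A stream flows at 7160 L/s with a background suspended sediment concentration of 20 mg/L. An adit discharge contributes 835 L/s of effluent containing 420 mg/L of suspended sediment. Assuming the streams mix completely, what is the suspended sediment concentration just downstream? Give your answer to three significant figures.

Flow-weighted average: C = (7160·20.00 + 835.0·420.0) / 7995 = 493900/7995 = 61.78 mg/L.

61.8 mg/L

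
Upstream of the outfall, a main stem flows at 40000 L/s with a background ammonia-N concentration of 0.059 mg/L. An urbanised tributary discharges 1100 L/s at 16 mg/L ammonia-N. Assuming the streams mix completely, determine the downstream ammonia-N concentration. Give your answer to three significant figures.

Flow-weighted average: C = (40000·0.05900 + 1100·16.00) / 41100 = 19960/41100 = 0.4856 mg/L.

0.486 mg/L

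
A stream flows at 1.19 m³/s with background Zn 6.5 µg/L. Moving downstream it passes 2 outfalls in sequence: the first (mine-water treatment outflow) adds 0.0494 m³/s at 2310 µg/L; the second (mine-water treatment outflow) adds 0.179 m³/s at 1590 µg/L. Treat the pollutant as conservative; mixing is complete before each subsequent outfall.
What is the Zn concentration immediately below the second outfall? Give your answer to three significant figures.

After outfall 1: Q = 1.190 + 0.04940 = 1.239 m³/s; C = (1.190·6.500 + 0.04940·2310)/1.239 = 98.31 µg/L.
After outfall 2: Q = 1.239 + 0.1790 = 1.418 m³/s; C = (1.239·98.31 + 0.1790·1590)/1.418 = 286.6 µg/L.

287 µg/L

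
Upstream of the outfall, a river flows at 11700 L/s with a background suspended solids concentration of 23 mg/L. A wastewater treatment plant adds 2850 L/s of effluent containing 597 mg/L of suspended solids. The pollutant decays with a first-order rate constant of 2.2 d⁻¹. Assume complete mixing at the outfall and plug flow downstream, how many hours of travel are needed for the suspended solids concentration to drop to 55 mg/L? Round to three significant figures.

9.83 h

Conservation of mass: C = (11700·23.00 + 2850·597.0) / 14550 = 1971000/14550 = 135.4 mg/L.
135.4·exp(−k·t) = 55 → t = ln(135.4/55)/k = 35390 s = 9.831 h.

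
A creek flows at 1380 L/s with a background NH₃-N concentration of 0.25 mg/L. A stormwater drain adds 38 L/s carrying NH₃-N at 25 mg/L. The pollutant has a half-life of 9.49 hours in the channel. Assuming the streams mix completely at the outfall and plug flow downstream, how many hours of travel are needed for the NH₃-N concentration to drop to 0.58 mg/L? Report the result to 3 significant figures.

After mixing, C = (1380·0.2500 + 38.00·25.00) / 1418 = 1295/1418 = 0.9133 mg/L.
Half-life 9.49 h → k = ln 2 / 9.49 = 0.07304 h⁻¹ = 1.753 d⁻¹.
0.9133·exp(−k·t) = 0.58 → t = ln(0.9133/0.58)/k = 22380 s = 6.216 h.

6.22 h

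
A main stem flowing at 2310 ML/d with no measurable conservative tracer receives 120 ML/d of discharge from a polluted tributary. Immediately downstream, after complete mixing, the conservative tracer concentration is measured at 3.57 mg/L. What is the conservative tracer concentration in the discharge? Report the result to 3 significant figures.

Mass balance: 2310·0 + 120.0·Cₑ = 2430·3.570
→ Cₑ = (2430·3.570 − 2310·0) / 120.0 = 72.29 mg/L.

72.3 mg/L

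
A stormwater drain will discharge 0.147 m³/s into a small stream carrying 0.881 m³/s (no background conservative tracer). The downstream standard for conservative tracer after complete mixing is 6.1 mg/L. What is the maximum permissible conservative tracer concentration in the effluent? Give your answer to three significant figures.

42.7 mg/L

At the limit, (Qr·Cr + Qe·Cₑ)/(Qr + Qe) = 6.1:
Cₑ = (1.028·6.1 − 0.8810·0) / 0.1470 = 42.66 mg/L.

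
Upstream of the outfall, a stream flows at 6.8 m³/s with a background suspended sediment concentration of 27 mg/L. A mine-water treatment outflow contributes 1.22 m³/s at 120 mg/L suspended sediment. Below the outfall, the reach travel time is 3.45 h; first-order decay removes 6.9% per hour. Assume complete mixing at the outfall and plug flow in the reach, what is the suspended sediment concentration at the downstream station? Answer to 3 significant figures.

32.2 mg/L

Flow-weighted average: C = (6.800·27.00 + 1.220·120.0) / 8.020 = 330.0/8.020 = 41.15 mg/L.
6.9%/h lost → k = −ln(1 − 0.069) = 0.07150 h⁻¹.
Applying C = C₀e^(−kt): 41.15 × 0.7814 = 32.15 mg/L.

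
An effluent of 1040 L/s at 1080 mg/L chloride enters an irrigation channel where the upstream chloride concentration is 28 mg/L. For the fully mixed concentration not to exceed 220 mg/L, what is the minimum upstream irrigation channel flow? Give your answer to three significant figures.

Set C_mix = 220: (Q·28.00 + 1040·1080) / (Q + 1040) = 220
→ Q = 1040·(1080 − 220)/(220 − 28.00) = 4658 L/s.

4660 L/s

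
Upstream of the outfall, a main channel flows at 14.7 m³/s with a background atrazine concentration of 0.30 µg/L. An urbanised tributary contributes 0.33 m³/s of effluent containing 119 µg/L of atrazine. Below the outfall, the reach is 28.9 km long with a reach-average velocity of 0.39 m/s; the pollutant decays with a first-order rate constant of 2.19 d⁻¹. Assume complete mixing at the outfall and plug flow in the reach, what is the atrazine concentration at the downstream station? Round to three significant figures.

Mass balance: C = (14.70·0.3000 + 0.3300·119.0) / 15.03 = 43.68/15.03 = 2.906 µg/L.
Travel time t = 28.9·1000 / 0.39 = 74100 s = 20.58 h.
Decay over the reach: 2.906·exp(−kt) = 2.906·0.1529 = 0.4442 µg/L.

0.444 µg/L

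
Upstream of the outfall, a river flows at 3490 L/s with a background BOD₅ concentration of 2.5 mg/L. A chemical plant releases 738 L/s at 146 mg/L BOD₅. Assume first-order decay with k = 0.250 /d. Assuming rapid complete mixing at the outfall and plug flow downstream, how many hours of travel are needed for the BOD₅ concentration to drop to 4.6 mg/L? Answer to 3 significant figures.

172 h

Mass balance: C = (3490·2.500 + 738.0·146.0) / 4228 = 116500/4228 = 27.55 mg/L.
27.55·exp(−k·t) = 4.6 → t = ln(27.55/4.6)/k = 618600 s = 171.8 h.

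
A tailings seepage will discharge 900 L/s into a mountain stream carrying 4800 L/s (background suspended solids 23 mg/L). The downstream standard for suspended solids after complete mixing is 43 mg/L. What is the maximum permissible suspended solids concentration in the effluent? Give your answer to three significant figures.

150 mg/L

At the limit, (Qr·Cr + Qe·Cₑ)/(Qr + Qe) = 43:
Cₑ = (5700·43 − 4800·23.00) / 900.0 = 149.7 mg/L.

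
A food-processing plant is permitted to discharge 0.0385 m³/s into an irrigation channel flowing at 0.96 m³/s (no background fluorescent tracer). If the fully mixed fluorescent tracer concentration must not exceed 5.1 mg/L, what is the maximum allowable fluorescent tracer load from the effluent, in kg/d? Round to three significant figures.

440 kg/d

Mass balance at the limit: 0.9600·0 + 0.03850·Cₑ = 0.9985·5.1 → Cₑ = 132.3 mg/L.
Load = 0.03850 m³/s × 132.3 g/m³ × 86 400 s/d = 440.0 kg/d.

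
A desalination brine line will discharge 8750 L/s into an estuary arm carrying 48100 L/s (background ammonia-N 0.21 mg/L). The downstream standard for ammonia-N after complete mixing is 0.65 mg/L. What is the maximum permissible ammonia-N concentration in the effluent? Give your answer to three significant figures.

At the limit, (Qr·Cr + Qe·Cₑ)/(Qr + Qe) = 0.65:
Cₑ = (56850·0.65 − 48100·0.2100) / 8750 = 3.069 mg/L.

3.07 mg/L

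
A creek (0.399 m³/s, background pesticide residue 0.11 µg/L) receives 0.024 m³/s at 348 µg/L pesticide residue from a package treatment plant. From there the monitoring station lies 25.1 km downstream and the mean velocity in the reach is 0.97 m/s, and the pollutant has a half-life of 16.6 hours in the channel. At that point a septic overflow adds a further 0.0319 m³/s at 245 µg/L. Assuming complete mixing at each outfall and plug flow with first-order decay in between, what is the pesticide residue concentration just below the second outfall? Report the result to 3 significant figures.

After mixing, C = (0.3990·0.1100 + 0.02400·348.0) / 0.4230 = 8.396/0.4230 = 19.85 µg/L; combined flow 0.4230 m³/s.
Travel time t = 25.1·1000 / 0.97 = 25880 s = 7.188 h.
Half-life 16.6 h → k = ln 2 / 16.6 = 0.04176 h⁻¹ = 1.002 d⁻¹.
Decay over the reach: 19.85·exp(−kt) = 19.85·0.7407 = 14.70 µg/L.
Second outfall: C = (0.4230·14.70 + 0.03190·245.0)/0.4549 = 30.85 µg/L.

30.9 µg/L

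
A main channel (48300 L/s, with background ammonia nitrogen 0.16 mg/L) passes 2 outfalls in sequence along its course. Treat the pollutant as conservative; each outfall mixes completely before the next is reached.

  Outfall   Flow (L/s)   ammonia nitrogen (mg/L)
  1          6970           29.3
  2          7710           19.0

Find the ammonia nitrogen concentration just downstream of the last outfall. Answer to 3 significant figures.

Below outfall 1: Q → 55270 L/s, C = (48300·0.1600 + 6970·29.30)/55270 = 3.835 mg/L.
Below outfall 2: Q → 62980 L/s, C = (55270·3.835 + 7710·19.00)/62980 = 5.691 mg/L.

5.69 mg/L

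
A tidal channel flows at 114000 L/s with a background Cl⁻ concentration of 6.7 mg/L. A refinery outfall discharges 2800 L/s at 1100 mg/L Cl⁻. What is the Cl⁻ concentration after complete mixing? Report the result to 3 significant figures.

32.9 mg/L

Conservation of mass: C = (114000·6.700 + 2800·1100) / 116800 = 3844000/116800 = 32.91 mg/L.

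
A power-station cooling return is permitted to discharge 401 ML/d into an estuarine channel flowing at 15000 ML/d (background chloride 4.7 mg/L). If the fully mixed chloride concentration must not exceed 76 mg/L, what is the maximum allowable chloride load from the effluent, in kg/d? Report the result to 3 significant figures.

1100000 kg/d

Mass balance at the limit: 15000·4.700 + 401.0·Cₑ = 15400·76 → Cₑ = 2743 mg/L.
401.0 ML/d = 4.641 m³/s. Load = 4.641 m³/s × 2743 g/m³ × 86 400 s/d = 1100000 kg/d.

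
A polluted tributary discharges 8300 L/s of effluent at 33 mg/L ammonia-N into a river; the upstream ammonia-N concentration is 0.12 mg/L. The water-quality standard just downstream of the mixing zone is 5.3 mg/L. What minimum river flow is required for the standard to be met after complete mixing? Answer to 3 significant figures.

44400 L/s

Set C_mix = 5.3: (Q·0.1200 + 8300·33.00) / (Q + 8300) = 5.3
→ Q = 8300·(33.00 − 5.3)/(5.3 − 0.1200) = 44380 L/s.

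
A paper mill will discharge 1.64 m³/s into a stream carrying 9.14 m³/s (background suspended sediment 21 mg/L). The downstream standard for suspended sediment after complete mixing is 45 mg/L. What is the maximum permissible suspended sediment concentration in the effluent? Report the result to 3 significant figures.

At the limit, (Qr·Cr + Qe·Cₑ)/(Qr + Qe) = 45:
Cₑ = (10.78·45 − 9.140·21.00) / 1.640 = 178.8 mg/L.

179 mg/L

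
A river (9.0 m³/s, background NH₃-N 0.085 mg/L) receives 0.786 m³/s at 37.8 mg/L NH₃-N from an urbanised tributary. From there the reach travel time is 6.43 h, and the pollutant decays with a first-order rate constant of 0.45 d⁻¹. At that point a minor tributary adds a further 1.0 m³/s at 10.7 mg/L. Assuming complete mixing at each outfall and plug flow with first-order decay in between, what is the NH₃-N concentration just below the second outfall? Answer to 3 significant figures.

3.50 mg/L

Conservation of mass: C = (9.000·0.08500 + 0.7860·37.80) / 9.786 = 30.48/9.786 = 3.114 mg/L; combined flow 9.786 m³/s.
First-order decay: C = 3.114·exp(−k·t) = 3.114·0.8864 = 2.761 mg/L.
At the second outfall, C = (9.786·2.761 + 1.000·10.70) / (9.786 + 1.000) = 3.497 mg/L.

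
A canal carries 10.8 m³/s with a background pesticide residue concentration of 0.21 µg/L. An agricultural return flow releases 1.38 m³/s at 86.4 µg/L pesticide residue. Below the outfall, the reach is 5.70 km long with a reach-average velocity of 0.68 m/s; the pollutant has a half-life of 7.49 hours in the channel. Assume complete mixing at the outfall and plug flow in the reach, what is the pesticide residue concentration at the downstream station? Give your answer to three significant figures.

8.04 µg/L

Conservation of mass: C = (10.80·0.2100 + 1.380·86.40) / 12.18 = 121.5/12.18 = 9.975 µg/L.
Travel time t = 5.70·1000 / 0.68 = 8382 s = 2.328 h.
Half-life 7.49 h → k = ln 2 / 7.49 = 0.09254 h⁻¹ = 2.221 d⁻¹.
After decay, C = 9.975 × e^(−kt) = 9.975 × 0.8062 = 8.042 µg/L.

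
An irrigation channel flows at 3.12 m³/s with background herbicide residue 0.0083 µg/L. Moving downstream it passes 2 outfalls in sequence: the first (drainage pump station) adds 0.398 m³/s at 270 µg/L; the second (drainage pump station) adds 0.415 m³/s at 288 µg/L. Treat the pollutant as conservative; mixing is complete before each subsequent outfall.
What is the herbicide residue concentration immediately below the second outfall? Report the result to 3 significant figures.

57.7 µg/L

Below outfall 1: Q → 3.518 m³/s, C = (3.120·0.008300 + 0.3980·270.0)/3.518 = 30.55 µg/L.
Below outfall 2: Q → 3.933 m³/s, C = (3.518·30.55 + 0.4150·288.0)/3.933 = 57.72 µg/L.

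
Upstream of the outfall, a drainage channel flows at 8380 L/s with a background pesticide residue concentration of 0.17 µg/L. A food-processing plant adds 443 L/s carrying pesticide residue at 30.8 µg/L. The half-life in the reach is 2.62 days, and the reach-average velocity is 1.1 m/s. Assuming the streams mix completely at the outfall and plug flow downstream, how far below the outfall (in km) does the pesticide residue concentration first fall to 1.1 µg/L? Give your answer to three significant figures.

158 km

Conservation of mass: C = (8380·0.1700 + 443.0·30.80) / 8823 = 15070/8823 = 1.708 µg/L.
Half-life 2.62 d → k = ln 2 / 2.62 = 0.2646 d⁻¹.
Set 1.708·exp(−k·t) = 1.1 → t = ln(1.708/1.1)/k = 143700 s = 39.91 h.
Distance = v·t = 1.1·143700 = 158100 m = 158.1 km.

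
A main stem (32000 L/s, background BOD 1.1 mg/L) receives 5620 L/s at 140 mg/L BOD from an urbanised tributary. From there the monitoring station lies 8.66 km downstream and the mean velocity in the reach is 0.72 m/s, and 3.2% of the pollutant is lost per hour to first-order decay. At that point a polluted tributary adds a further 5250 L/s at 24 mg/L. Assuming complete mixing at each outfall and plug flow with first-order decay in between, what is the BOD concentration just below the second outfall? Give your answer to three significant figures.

Mass balance: C = (32000·1.100 + 5620·140.0) / 37620 = 822000/37620 = 21.85 mg/L; combined flow 37620 L/s.
Travel time t = 8.66·1000 / 0.72 = 12030 s = 3.341 h.
3.2%/h lost → k = −ln(1 − 0.032) = 0.03252 h⁻¹.
Decay over the reach: 21.85·exp(−kt) = 21.85·0.8970 = 19.60 mg/L.
Second outfall: C = (37620·19.60 + 5250·24.00)/42870 = 20.14 mg/L.

20.1 mg/L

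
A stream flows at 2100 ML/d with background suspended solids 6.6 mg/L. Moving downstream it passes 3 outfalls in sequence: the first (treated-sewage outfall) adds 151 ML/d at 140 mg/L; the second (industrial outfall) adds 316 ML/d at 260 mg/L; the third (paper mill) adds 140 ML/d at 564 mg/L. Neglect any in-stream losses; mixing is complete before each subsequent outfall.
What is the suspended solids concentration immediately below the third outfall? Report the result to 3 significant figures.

After outfall 1: Q = 2100 + 151.0 = 2251 ML/d; C = (2100·6.600 + 151.0·140.0)/2251 = 15.55 mg/L.
After outfall 2: Q = 2251 + 316.0 = 2567 ML/d; C = (2251·15.55 + 316.0·260.0)/2567 = 45.64 mg/L.
After outfall 3: Q = 2567 + 140.0 = 2707 ML/d; C = (2567·45.64 + 140.0·564.0)/2707 = 72.45 mg/L.

72.4 mg/L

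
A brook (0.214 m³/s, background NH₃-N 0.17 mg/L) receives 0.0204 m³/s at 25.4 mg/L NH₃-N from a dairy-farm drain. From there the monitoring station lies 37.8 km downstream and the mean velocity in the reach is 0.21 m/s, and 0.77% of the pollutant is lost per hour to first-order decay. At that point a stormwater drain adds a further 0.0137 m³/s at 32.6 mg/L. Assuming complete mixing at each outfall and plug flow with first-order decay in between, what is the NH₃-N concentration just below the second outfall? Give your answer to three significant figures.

Flow-weighted average: C = (0.2140·0.1700 + 0.02040·25.40) / 0.2344 = 0.5545/0.2344 = 2.366 mg/L; combined flow 0.2344 m³/s.
Travel time t = 37.8·1000 / 0.21 = 180000 s = 50.00 h.
0.77%/h lost → k = −ln(1 − 0.0077) = 0.007730 h⁻¹.
After decay, C = 2.366 × e^(−kt) = 2.366 × 0.6794 = 1.607 mg/L.
Second outfall: C = (0.2344·1.607 + 0.01370·32.60)/0.2481 = 3.319 mg/L.

3.32 mg/L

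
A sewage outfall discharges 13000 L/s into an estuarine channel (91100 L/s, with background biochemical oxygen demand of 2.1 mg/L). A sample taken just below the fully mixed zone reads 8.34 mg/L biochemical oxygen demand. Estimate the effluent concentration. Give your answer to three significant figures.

52.1 mg/L

Mass balance: 91100·2.100 + 13000·Cₑ = 104100·8.340
→ Cₑ = (104100·8.340 − 91100·2.100) / 13000 = 52.07 mg/L.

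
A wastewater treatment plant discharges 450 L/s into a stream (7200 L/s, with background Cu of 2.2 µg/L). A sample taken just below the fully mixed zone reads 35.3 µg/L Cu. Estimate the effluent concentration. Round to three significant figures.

Mass balance: 7200·2.200 + 450.0·Cₑ = 7650·35.30
→ Cₑ = (7650·35.30 − 7200·2.200) / 450.0 = 564.9 µg/L.

565 µg/L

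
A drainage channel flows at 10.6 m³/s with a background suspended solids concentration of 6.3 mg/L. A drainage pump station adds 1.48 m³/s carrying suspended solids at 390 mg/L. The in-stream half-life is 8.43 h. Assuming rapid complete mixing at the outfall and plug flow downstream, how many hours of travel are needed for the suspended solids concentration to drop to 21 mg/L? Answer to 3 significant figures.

11.3 h

Mass balance: C = (10.60·6.300 + 1.480·390.0) / 12.08 = 644.0/12.08 = 53.31 mg/L.
Half-life 8.43 h → k = ln 2 / 8.43 = 0.08222 h⁻¹ = 1.973 d⁻¹.
53.31·exp(−k·t) = 21 → t = ln(53.31/21)/k = 40790 s = 11.33 h.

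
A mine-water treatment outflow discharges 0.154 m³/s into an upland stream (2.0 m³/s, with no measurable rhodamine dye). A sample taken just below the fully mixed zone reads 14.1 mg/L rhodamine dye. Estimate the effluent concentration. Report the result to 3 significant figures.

197 mg/L

Mass balance: 2.000·0 + 0.1540·Cₑ = 2.154·14.10
→ Cₑ = (2.154·14.10 − 2.000·0) / 0.1540 = 197.2 mg/L.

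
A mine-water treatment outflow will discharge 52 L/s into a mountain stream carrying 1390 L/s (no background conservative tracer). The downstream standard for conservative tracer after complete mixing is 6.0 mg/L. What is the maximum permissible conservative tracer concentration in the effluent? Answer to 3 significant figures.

At the limit, (Qr·Cr + Qe·Cₑ)/(Qr + Qe) = 6.0:
Cₑ = (1442·6.0 − 1390·0) / 52.00 = 166.4 mg/L.

166 mg/L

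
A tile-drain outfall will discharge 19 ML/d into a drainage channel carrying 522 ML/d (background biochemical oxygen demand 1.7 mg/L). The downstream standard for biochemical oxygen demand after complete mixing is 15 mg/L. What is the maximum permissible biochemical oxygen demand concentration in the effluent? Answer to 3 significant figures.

At the limit, (Qr·Cr + Qe·Cₑ)/(Qr + Qe) = 15:
Cₑ = (541.0·15 − 522.0·1.700) / 19.00 = 380.4 mg/L.

380 mg/L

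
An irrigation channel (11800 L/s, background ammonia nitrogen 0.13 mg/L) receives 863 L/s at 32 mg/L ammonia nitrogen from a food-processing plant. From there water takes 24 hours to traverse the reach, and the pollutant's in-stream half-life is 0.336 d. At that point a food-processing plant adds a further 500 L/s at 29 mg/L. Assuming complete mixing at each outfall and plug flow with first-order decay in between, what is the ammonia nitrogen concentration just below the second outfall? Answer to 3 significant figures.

1.38 mg/L

Mixed concentration C = ΣQC/ΣQ = (11800·0.1300 + 863.0·32.00) / 12660 = 29150/12660 = 2.302 mg/L; combined flow 12660 L/s.
Half-life 0.336 d → k = ln 2 / 0.336 = 2.063 d⁻¹.
After decay, C = 2.302 × e^(−kt) = 2.302 × 0.1271 = 0.2925 mg/L.
Second outfall: C = (12660·0.2925 + 500.0·29.00)/13160 = 1.383 mg/L.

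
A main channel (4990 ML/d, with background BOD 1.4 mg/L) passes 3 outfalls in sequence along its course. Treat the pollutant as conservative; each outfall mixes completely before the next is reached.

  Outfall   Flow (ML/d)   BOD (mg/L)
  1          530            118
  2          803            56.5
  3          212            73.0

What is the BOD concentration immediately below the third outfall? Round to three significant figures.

19.9 mg/L

Outfall 1: combined Q = 5520 ML/d; C = (4990·1.400 + 530.0·118.0)/5520 = 12.60 mg/L.
Outfall 2: combined Q = 6323 ML/d; C = (5520·12.60 + 803.0·56.50)/6323 = 18.17 mg/L.
Outfall 3: combined Q = 6535 ML/d; C = (6323·18.17 + 212.0·73.00)/6535 = 19.95 mg/L.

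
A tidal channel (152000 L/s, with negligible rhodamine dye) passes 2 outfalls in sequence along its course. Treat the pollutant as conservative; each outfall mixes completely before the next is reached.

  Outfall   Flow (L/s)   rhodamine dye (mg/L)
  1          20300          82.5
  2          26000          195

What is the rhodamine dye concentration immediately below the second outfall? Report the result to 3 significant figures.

After outfall 1: Q = 152000 + 20300 = 172300 L/s; C = (152000·0 + 20300·82.50)/172300 = 9.720 mg/L.
After outfall 2: Q = 172300 + 26000 = 198300 L/s; C = (172300·9.720 + 26000·195.0)/198300 = 34.01 mg/L.

34.0 mg/L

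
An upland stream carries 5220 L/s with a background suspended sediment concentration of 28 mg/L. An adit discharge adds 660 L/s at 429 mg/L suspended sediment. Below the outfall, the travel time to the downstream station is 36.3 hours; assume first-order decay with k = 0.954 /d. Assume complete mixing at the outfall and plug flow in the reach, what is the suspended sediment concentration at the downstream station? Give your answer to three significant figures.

17.2 mg/L

Mixed concentration C = ΣQC/ΣQ = (5220·28.00 + 660.0·429.0) / 5880 = 429300/5880 = 73.01 mg/L.
Applying C = C₀e^(−kt): 73.01 × 0.2362 = 17.25 mg/L.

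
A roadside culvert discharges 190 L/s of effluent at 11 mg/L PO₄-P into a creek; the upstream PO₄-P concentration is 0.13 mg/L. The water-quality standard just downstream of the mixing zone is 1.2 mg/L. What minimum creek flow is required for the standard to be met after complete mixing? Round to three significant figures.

Set C_mix = 1.2: (Q·0.1300 + 190.0·11.00) / (Q + 190.0) = 1.2
→ Q = 190.0·(11.00 − 1.2)/(1.2 − 0.1300) = 1740 L/s.

1740 L/s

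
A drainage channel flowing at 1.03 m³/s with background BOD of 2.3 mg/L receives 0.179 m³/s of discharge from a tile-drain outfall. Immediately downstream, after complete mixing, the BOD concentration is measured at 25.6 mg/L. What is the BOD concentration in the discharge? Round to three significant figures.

Mass balance: 1.030·2.300 + 0.1790·Cₑ = 1.209·25.60
→ Cₑ = (1.209·25.60 − 1.030·2.300) / 0.1790 = 159.7 mg/L.

160 mg/L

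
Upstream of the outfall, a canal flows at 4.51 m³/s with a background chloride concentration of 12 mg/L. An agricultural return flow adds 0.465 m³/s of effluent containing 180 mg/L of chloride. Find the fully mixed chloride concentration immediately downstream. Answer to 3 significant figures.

27.7 mg/L

Flow-weighted average: C = (4.510·12.00 + 0.4650·180.0) / 4.975 = 137.8/4.975 = 27.70 mg/L.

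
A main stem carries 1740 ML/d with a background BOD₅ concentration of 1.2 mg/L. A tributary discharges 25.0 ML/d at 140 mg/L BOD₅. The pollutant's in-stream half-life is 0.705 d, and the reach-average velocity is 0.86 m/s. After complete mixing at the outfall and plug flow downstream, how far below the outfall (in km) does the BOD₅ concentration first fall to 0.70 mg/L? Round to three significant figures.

114 km

After mixing, C = (1740·1.200 + 25.00·140.0) / 1765 = 5588/1765 = 3.166 mg/L.
Half-life 0.705 d → k = ln 2 / 0.705 = 0.9832 d⁻¹.
Set 3.166·exp(−k·t) = 0.70 → t = ln(3.166/0.70)/k = 132600 s = 36.84 h.
Distance = v·t = 0.86·132600 = 114100 m = 114.1 km.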